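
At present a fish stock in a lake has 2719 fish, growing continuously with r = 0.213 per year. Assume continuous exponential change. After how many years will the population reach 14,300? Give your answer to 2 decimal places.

t ≈ 7.79 years

14300 = 2719 · e^(0.213·t)
t = ln(14300/2719) / 0.213 = ln(5.25929) / 0.213 = 1.66 / 0.213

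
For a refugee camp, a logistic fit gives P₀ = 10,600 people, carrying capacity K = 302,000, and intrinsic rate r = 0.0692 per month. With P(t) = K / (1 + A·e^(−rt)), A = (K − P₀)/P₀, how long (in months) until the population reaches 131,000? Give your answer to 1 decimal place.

t ≈ 44.0 months

A = (302000 − 10600)/10600 = 27.49057
131000 = 302000/(1 + 27.49057·e^(−0.0692t)) → 1 + 27.49057·e^(−0.0692t) = 2.30534
e^(−0.0692t) = 0.047483 → t = ln(21.06002)/0.0692 = 3.04738/0.0692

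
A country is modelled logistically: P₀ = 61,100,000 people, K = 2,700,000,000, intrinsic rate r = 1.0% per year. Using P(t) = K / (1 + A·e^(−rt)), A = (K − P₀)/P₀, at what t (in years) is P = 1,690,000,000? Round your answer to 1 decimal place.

A = (2700000000 − 61100000)/61100000 = 43.18985
1690000000 = 2700000000/(1 + 43.18985·e^(−0.01t)) → 1 + 43.18985·e^(−0.01t) = 1.59763
e^(−0.01t) = 0.013837 → t = ln(72.26817)/0.01 = 4.28038/0.01

t ≈ 428.0 years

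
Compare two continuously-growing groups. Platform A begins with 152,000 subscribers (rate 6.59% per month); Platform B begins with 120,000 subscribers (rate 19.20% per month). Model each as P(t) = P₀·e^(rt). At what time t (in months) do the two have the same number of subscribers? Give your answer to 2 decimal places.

152000·e^(0.0659t) = 120000·e^(0.192t)
152000/120000 = e^((0.192 − 0.0659)t) → ln(1.26667) = 0.1261·t
t = 0.23639 / 0.1261

t ≈ 1.87 months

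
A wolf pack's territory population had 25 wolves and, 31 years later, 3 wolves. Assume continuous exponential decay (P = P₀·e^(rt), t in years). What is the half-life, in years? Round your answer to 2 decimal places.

r = ln(3/25) / 31 = ln(0.12) / 31 ≈ -0.068396 per year
half-life = ln 2 / |r| = 0.69315 / 0.068396

half-life ≈ 10.13 years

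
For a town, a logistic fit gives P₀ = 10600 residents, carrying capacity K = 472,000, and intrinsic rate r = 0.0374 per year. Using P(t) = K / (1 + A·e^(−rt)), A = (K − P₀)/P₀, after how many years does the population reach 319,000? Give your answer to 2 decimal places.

t ≈ 120.54 years

A = (472000 − 10600)/10600 = 43.5283
319000 = 472000/(1 + 43.5283·e^(−0.0374t)) → 1 + 43.5283·e^(−0.0374t) = 1.47962
e^(−0.0374t) = 0.011019 → t = ln(90.75509)/0.0374 = 4.50816/0.0374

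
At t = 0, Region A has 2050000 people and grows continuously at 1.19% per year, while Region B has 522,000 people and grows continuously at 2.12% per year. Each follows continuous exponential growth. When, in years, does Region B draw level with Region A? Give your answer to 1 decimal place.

t ≈ 147.1 years

2050000·e^(0.0119t) = 522000·e^(0.0212t)
2050000/522000 = e^((0.0212 − 0.0119)t) → ln(3.9272) = 0.0093·t
t = 1.36793 / 0.0093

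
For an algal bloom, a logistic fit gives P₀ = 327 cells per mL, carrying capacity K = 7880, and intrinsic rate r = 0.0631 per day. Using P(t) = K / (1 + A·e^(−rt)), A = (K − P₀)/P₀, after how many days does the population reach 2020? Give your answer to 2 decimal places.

t ≈ 32.88 days

A = (7880 − 327)/327 = 23.09786
2020 = 7880/(1 + 23.09786·e^(−0.0631t)) → 1 + 23.09786·e^(−0.0631t) = 3.90099
e^(−0.0631t) = 0.125596 → t = ln(7.96206)/0.0631 = 2.07469/0.0631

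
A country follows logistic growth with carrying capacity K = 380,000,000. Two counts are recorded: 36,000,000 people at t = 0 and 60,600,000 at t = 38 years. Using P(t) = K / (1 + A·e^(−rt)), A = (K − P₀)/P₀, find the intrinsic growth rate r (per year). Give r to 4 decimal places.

A = (380000000 − 36000000)/36000000 = 9.55556
60600000 = 380000000/(1 + 9.55556·e^(−r·38)) → e^(−38r) = (6.27063 − 1)/9.55556 = 0.551577
r = −ln(0.551577)/38 = 0.59497/38

r ≈ 0.0157 per year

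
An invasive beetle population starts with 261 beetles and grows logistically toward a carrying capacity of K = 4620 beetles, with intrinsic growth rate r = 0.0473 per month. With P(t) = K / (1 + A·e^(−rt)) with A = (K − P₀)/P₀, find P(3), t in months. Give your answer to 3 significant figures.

A = (4620 − 261)/261 = 16.70115
P(3) = 4620 / (1 + 16.70115·e^(−0.0473·3)) = 4620 / (1 + 16.70115·0.867708)
= 4620 / 15.49172 ≈ 298.22

≈ 298 beetles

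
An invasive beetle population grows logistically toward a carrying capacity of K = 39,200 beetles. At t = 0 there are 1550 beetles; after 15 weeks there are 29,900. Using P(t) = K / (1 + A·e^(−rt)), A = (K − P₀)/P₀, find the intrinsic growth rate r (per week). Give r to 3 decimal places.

A = (39200 − 1550)/1550 = 24.29032
29900 = 39200/(1 + 24.29032·e^(−r·15)) → e^(−15r) = (1.31104 − 1)/24.29032 = 0.012805
r = −ln(0.012805)/15 = 4.35792/15

r ≈ 0.291 per week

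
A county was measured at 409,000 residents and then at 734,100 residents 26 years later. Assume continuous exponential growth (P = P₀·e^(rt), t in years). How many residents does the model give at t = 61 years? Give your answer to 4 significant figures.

≈ 1,613,000 residents

r = ln(734100/409000) / 26 ≈ 0.022497 per year
P(61) = 409000 · e^(0.022497·61) = 409000 · 3.94455 ≈ 1613322.78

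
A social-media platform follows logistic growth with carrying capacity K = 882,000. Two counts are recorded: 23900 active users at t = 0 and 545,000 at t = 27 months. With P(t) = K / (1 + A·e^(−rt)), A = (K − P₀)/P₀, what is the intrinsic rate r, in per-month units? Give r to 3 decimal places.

r ≈ 0.150 per month

A = (882000 − 23900)/23900 = 35.90377
545000 = 882000/(1 + 35.90377·e^(−r·27)) → e^(−27r) = (1.61835 − 1)/35.90377 = 0.017222
r = −ln(0.017222)/27 = 4.06155/27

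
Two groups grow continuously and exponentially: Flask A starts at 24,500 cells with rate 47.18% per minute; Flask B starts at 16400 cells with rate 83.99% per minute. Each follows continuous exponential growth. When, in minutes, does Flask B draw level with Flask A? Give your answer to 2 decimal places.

24500·e^(0.4718t) = 16400·e^(0.8399t)
24500/16400 = e^((0.8399 − 0.4718)t) → ln(1.4939) = 0.3681·t
t = 0.40139 / 0.3681

t ≈ 1.09 minutes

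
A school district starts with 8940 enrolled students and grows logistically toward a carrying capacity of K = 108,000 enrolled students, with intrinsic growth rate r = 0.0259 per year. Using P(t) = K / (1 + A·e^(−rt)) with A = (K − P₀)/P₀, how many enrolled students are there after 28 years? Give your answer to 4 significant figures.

≈ 16,970 enrolled students

A = (108000 − 8940)/8940 = 11.08054
P(28) = 108000 / (1 + 11.08054·e^(−0.0259·28)) = 108000 / (1 + 11.08054·0.484228)
= 108000 / 6.3655 ≈ 16966.45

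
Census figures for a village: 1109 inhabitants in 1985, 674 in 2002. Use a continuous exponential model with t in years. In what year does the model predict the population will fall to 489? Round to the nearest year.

year 2013

r = ln(674/1109) / 17 = -0.49798/17 ≈ -0.029293 per year
t = ln(489/1109) / r = -0.81885/-0.029293 ≈ 27.95 years after 1985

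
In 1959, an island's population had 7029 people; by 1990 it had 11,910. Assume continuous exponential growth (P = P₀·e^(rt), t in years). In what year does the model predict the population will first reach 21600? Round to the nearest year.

r = ln(11910/7029) / 31 = 0.52733/31 ≈ 0.017011 per year
t = ln(21600/7029) / r = 1.12265/0.017011 ≈ 66 years after 1959

year 2025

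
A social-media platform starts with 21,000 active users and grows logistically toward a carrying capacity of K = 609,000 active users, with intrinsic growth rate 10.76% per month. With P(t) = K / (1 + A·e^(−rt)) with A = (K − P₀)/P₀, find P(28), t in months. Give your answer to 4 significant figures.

≈ 256,300 active users

A = (609000 − 21000)/21000 = 28
P(28) = 609000 / (1 + 28·e^(−0.1076·28)) = 609000 / (1 + 28·0.049154)
= 609000 / 2.37631 ≈ 256279.92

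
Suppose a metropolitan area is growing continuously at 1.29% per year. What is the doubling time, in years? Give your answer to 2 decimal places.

doubling time ≈ 53.73 years

doubling time = ln(2) / |r| = 0.69315 / 0.0129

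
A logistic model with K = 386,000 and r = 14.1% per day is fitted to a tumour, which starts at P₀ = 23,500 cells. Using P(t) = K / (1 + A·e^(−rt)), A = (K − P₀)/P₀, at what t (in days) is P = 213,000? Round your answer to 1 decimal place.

t ≈ 20.9 days

A = (386000 − 23500)/23500 = 15.42553
213000 = 386000/(1 + 15.42553·e^(−0.141t)) → 1 + 15.42553·e^(−0.141t) = 1.81221
e^(−0.141t) = 0.052653 → t = ln(18.99213)/0.141 = 2.94402/0.141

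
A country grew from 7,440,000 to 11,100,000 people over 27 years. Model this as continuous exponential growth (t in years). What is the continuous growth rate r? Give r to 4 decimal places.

r ≈ 0.0148 per year

11100000 = 7440000 · e^(r·27)
e^(27r) = 11100000/7440000 = 1.49194
r = ln(1.49194) / 27 = 0.40007 / 27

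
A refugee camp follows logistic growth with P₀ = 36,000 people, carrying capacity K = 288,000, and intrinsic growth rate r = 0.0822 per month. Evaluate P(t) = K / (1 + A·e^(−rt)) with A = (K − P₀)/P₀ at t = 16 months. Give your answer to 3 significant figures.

≈ 100,000 people

A = (288000 − 36000)/36000 = 7
P(16) = 288000 / (1 + 7·e^(−0.0822·16)) = 288000 / (1 + 7·0.268421)
= 288000 / 2.87894 ≈ 100036.66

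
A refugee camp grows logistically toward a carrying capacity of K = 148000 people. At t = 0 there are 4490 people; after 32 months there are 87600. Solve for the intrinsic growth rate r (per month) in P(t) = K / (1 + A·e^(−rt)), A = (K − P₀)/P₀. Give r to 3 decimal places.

A = (148000 − 4490)/4490 = 31.96214
87600 = 148000/(1 + 31.96214·e^(−r·32)) → e^(−32r) = (1.6895 − 1)/31.96214 = 0.021572
r = −ln(0.021572)/32 = 3.83634/32

r ≈ 0.120 per month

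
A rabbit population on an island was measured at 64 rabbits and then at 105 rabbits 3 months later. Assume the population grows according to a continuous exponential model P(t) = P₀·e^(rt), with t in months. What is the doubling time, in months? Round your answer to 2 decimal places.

doubling time ≈ 4.20 months

r = ln(105/64) / 3 = ln(1.64062) / 3 ≈ 0.165026 per month
doubling time = ln 2 / |r| = 0.69315 / 0.165026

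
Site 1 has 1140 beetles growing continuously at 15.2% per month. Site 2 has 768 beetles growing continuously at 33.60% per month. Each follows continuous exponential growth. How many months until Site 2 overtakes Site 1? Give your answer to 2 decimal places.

1140·e^(0.152t) = 768·e^(0.336t)
1140/768 = e^((0.336 − 0.152)t) → ln(1.48438) = 0.184·t
t = 0.39499 / 0.184

t ≈ 2.15 months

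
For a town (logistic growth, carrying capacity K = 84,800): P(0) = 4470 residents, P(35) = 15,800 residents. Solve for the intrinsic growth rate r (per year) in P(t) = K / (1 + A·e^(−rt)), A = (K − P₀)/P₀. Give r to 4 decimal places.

r ≈ 0.0404 per year

A = (84800 − 4470)/4470 = 17.97092
15800 = 84800/(1 + 17.97092·e^(−r·35)) → e^(−35r) = (5.36709 − 1)/17.97092 = 0.243009
r = −ln(0.243009)/35 = 1.41466/35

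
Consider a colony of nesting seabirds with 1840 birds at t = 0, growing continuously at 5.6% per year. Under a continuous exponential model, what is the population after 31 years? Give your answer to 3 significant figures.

P(31) = 1840 · e^(0.056·31) = 1840 · e^(1.736)
= 1840 · 5.6746 ≈ 10441.26

≈ 10,400 birds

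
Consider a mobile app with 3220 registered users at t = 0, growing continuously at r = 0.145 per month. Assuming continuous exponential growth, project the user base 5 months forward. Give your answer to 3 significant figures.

≈ 6,650 registered users

P(5) = 3220 · e^(0.145·5) = 3220 · e^(0.725)
= 3220 · 2.06473 ≈ 6648.43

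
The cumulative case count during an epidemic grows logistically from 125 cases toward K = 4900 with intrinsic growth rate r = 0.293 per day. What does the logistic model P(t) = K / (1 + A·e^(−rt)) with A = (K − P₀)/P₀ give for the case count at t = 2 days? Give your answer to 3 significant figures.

≈ 220 cases

A = (4900 − 125)/125 = 38.2
P(2) = 4900 / (1 + 38.2·e^(−0.293·2)) = 4900 / (1 + 38.2·0.556549)
= 4900 / 22.26017 ≈ 220.12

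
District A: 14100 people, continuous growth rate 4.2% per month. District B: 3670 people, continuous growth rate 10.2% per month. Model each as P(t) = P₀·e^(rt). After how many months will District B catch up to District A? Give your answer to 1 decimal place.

t ≈ 22.4 months

14100·e^(0.042t) = 3670·e^(0.102t)
14100/3670 = e^((0.102 − 0.042)t) → ln(3.84196) = 0.06·t
t = 1.34598 / 0.06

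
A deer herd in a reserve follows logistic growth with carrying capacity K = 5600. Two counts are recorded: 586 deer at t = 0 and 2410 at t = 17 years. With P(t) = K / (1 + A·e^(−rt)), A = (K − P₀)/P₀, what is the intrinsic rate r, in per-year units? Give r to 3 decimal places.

A = (5600 − 586)/586 = 8.55631
2410 = 5600/(1 + 8.55631·e^(−r·17)) → e^(−17r) = (2.32365 − 1)/8.55631 = 0.154699
r = −ln(0.154699)/17 = 1.86628/17

r ≈ 0.110 per year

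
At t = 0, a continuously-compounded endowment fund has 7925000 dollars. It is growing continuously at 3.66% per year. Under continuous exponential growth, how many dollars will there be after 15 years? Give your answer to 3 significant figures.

≈ 13,700,000 dollars

P(15) = 7925000 · e^(0.0366·15) = 7925000 · e^(0.549)
= 7925000 · 1.73152 ≈ 13722301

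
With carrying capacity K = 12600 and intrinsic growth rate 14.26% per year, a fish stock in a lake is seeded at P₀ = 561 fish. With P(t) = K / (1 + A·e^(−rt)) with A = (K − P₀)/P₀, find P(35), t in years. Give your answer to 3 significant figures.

A = (12600 − 561)/561 = 21.45989
P(35) = 12600 / (1 + 21.45989·e^(−0.1426·35)) = 12600 / (1 + 21.45989·0.006799)
= 12600 / 1.1459 ≈ 10995.7

≈ 11,000 fish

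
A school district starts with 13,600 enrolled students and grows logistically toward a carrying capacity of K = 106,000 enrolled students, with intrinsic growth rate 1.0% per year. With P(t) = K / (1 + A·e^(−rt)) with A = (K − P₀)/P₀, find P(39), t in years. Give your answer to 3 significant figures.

≈ 18,900 enrolled students

A = (106000 − 13600)/13600 = 6.79412
P(39) = 106000 / (1 + 6.79412·e^(−0.01·39)) = 106000 / (1 + 6.79412·0.677057)
= 106000 / 5.6 ≈ 18928.56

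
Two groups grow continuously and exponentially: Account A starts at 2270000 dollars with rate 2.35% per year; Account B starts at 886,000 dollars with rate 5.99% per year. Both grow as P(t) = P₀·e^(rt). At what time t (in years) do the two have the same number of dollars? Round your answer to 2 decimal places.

t ≈ 25.85 years

2270000·e^(0.0235t) = 886000·e^(0.0599t)
2270000/886000 = e^((0.0599 − 0.0235)t) → ln(2.56208) = 0.0364·t
t = 0.94082 / 0.0364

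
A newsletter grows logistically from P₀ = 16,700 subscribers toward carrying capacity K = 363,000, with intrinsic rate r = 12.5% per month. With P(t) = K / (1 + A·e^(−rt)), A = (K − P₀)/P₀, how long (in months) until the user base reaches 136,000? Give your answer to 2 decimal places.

t ≈ 20.16 months

A = (363000 − 16700)/16700 = 20.73653
136000 = 363000/(1 + 20.73653·e^(−0.125t)) → 1 + 20.73653·e^(−0.125t) = 2.66912
e^(−0.125t) = 0.080492 → t = ln(12.42365)/0.125 = 2.5196/0.125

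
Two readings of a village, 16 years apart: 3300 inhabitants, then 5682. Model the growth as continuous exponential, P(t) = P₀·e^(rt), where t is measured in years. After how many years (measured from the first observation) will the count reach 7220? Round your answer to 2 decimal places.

t ≈ 23.05 years

r = ln(5682/3300) / 16 ≈ 0.033961 per year
t = ln(7220/3300) / r = 0.78293 / 0.033961 ≈ 23.054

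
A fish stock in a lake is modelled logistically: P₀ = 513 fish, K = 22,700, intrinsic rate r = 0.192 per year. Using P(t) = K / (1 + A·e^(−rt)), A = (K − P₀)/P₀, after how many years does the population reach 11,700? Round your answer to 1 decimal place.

t ≈ 19.9 years

A = (22700 − 513)/513 = 43.24951
11700 = 22700/(1 + 43.24951·e^(−0.192t)) → 1 + 43.24951·e^(−0.192t) = 1.94017
e^(−0.192t) = 0.021738 → t = ln(46.00175)/0.192 = 3.82868/0.192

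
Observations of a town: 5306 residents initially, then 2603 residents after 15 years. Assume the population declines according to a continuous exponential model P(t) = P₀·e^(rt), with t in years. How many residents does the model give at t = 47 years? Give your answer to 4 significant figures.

≈ 569.7 residents

r = ln(2603/5306) / 15 ≈ -0.047478 per year
P(47) = 5306 · e^(-0.047478·47) = 5306 · 0.10737 ≈ 569.7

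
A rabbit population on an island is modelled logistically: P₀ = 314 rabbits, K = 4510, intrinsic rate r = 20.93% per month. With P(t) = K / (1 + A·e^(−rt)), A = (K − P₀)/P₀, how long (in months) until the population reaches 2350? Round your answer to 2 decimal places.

t ≈ 12.79 months

A = (4510 − 314)/314 = 13.36306
2350 = 4510/(1 + 13.36306·e^(−0.2093t)) → 1 + 13.36306·e^(−0.2093t) = 1.91915
e^(−0.2093t) = 0.068783 → t = ln(14.53851)/0.2093 = 2.6768/0.2093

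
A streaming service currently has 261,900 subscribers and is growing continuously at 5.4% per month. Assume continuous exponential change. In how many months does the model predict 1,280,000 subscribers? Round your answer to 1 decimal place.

1280000 = 261900 · e^(0.054·t)
t = ln(1280000/261900) / 0.054 = ln(4.88736) / 0.054 = 1.58665 / 0.054

t ≈ 29.4 months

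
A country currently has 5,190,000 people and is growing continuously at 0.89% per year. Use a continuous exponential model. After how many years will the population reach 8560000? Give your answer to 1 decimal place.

t ≈ 56.2 years

8560000 = 5190000 · e^(0.0089·t)
t = ln(8560000/5190000) / 0.0089 = ln(1.64933) / 0.0089 = 0.50037 / 0.0089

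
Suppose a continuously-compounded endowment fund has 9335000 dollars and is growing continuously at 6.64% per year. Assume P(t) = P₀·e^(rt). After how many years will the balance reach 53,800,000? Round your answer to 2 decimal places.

t ≈ 26.38 years

53800000 = 9335000 · e^(0.0664·t)
t = ln(53800000/9335000) / 0.0664 = ln(5.76326) / 0.0664 = 1.7515 / 0.0664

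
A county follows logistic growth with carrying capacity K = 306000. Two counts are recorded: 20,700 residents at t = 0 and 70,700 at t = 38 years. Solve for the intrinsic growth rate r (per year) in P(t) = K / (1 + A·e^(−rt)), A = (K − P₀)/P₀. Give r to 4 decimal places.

r ≈ 0.0374 per year

A = (306000 − 20700)/20700 = 13.78261
70700 = 306000/(1 + 13.78261·e^(−r·38)) → e^(−38r) = (4.32815 − 1)/13.78261 = 0.241474
r = −ln(0.241474)/38 = 1.42099/38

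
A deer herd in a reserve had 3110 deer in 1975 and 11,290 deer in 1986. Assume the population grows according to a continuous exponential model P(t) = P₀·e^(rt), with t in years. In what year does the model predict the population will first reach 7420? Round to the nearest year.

year 1982

r = ln(11290/3110) / 11 = 1.28929/11 ≈ 0.117209 per year
t = ln(7420/3110) / r = 0.86956/0.117209 ≈ 7.42 years after 1975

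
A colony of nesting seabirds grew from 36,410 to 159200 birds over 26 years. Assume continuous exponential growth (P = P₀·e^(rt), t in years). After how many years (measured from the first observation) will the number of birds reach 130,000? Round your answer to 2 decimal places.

r = ln(159200/36410) / 26 ≈ 0.056743 per year
t = ln(130000/36410) / r = 1.27269 / 0.056743 ≈ 22.429

t ≈ 22.43 years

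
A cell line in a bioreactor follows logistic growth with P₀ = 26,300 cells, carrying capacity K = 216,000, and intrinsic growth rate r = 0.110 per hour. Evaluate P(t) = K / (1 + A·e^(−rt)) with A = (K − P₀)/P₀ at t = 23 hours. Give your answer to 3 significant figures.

A = (216000 − 26300)/26300 = 7.21293
P(23) = 216000 / (1 + 7.21293·e^(−0.11·23)) = 216000 / (1 + 7.21293·0.079659)
= 216000 / 1.57457 ≈ 137179.89

≈ 137,000 cells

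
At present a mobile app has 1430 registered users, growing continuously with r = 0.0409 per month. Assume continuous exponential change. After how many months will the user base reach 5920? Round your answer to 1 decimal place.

t ≈ 34.7 months

5920 = 1430 · e^(0.0409·t)
t = ln(5920/1430) / 0.0409 = ln(4.13986) / 0.0409 = 1.42066 / 0.0409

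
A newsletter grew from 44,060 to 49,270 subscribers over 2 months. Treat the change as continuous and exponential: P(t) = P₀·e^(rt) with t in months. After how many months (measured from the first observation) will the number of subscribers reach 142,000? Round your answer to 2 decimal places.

r = ln(49270/44060) / 2 ≈ 0.055882 per month
t = ln(142000/44060) / r = 1.17027 / 0.055882 ≈ 20.942

t ≈ 20.94 months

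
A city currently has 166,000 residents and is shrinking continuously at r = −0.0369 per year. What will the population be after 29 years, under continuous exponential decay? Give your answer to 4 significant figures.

P(29) = 166000 · e^(-0.0369·29) = 166000 · e^(-1.0701)
= 166000 · 0.34297 ≈ 56933.72

≈ 56,930 residents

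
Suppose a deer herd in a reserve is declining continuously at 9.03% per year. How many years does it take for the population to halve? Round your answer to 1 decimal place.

half-life ≈ 7.7 years

half-life = ln(2) / |r| = 0.69315 / 0.0903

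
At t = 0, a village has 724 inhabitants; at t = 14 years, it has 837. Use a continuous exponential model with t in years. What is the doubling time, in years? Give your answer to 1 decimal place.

doubling time ≈ 66.9 years

r = ln(837/724) / 14 = ln(1.15608) / 14 ≈ 0.010359 per year
doubling time = ln 2 / |r| = 0.69315 / 0.010359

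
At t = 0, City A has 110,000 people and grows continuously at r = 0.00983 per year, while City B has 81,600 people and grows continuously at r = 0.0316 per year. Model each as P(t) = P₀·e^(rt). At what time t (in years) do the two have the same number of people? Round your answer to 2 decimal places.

t ≈ 13.72 years

110000·e^(0.00983t) = 81600·e^(0.0316t)
110000/81600 = e^((0.0316 − 0.00983)t) → ln(1.34804) = 0.02177·t
t = 0.29865 / 0.02177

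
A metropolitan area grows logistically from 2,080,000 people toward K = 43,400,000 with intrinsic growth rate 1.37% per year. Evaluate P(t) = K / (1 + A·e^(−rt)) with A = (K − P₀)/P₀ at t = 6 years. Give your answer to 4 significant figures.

≈ 2,249,000 people

A = (43400000 − 2080000)/2080000 = 19.86538
P(6) = 43400000 / (1 + 19.86538·e^(−0.0137·6)) = 43400000 / (1 + 19.86538·0.921088)
= 43400000 / 19.29776 ≈ 2248965.46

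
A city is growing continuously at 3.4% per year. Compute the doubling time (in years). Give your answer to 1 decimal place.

doubling time ≈ 20.4 years

doubling time = ln(2) / |r| = 0.69315 / 0.034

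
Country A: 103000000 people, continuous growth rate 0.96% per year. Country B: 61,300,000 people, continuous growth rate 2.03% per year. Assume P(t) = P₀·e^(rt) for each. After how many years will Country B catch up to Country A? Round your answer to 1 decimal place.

t ≈ 48.5 years

103000000·e^(0.0096t) = 61300000·e^(0.0203t)
103000000/61300000 = e^((0.0203 − 0.0096)t) → ln(1.68026) = 0.0107·t
t = 0.51895 / 0.0107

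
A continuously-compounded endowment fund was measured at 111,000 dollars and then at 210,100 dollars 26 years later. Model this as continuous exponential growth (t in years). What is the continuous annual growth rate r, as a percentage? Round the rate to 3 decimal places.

210100 = 111000 · e^(r·26)
e^(26r) = 210100/111000 = 1.89279
r = ln(1.89279) / 26 = 0.63805 / 26

r ≈ 2.454% per year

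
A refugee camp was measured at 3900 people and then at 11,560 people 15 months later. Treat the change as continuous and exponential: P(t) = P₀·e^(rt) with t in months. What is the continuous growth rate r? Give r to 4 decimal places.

r ≈ 0.0724 per month

11560 = 3900 · e^(r·15)
e^(15r) = 11560/3900 = 2.9641
r = ln(2.9641) / 15 = 1.08657 / 15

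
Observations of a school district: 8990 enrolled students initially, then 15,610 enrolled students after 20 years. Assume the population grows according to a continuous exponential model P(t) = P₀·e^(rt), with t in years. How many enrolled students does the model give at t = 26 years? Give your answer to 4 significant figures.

r = ln(15610/8990) / 20 ≈ 0.02759 per year
P(26) = 8990 · e^(0.02759·26) = 8990 · 2.04897 ≈ 18420.26

≈ 18,420 enrolled students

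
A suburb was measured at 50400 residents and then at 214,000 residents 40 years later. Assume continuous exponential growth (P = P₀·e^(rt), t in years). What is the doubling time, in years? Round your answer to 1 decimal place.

doubling time ≈ 19.2 years

r = ln(214000/50400) / 40 = ln(4.24603) / 40 ≈ 0.03615 per year
doubling time = ln 2 / |r| = 0.69315 / 0.03615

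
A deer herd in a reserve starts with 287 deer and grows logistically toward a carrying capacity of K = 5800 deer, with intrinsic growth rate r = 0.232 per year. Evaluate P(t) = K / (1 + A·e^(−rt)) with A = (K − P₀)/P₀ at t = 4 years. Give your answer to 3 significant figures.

≈ 675 deer

A = (5800 − 287)/287 = 19.20906
P(4) = 5800 / (1 + 19.20906·e^(−0.232·4)) = 5800 / (1 + 19.20906·0.395344)
= 5800 / 8.59418 ≈ 674.88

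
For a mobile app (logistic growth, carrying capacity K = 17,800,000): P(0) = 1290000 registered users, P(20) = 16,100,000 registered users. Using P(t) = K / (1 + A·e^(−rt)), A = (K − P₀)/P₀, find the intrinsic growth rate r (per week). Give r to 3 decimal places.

A = (17800000 − 1290000)/1290000 = 12.79845
16100000 = 17800000/(1 + 12.79845·e^(−r·20)) → e^(−20r) = (1.10559 − 1)/12.79845 = 0.00825
r = −ln(0.00825)/20 = 4.79752/20

r ≈ 0.240 per week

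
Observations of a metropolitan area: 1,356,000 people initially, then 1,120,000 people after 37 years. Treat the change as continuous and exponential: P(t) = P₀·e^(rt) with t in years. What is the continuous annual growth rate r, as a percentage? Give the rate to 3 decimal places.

1120000 = 1356000 · e^(r·37)
e^(37r) = 1120000/1356000 = 0.82596
r = ln(0.82596) / 37 = -0.19121 / 37

r ≈ -0.517% per year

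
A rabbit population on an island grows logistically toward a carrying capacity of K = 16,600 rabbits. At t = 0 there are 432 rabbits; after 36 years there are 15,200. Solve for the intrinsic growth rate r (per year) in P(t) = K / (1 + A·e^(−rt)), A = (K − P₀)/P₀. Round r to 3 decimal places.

r ≈ 0.167 per year

A = (16600 − 432)/432 = 37.42593
15200 = 16600/(1 + 37.42593·e^(−r·36)) → e^(−36r) = (1.09211 − 1)/37.42593 = 0.002461
r = −ln(0.002461)/36 = 6.00719/36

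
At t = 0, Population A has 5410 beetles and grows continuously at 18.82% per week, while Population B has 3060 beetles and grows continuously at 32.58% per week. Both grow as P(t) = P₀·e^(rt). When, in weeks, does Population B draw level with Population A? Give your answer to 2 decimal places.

5410·e^(0.1882t) = 3060·e^(0.3258t)
5410/3060 = e^((0.3258 − 0.1882)t) → ln(1.76797) = 0.1376·t
t = 0.56983 / 0.1376

t ≈ 4.14 weeks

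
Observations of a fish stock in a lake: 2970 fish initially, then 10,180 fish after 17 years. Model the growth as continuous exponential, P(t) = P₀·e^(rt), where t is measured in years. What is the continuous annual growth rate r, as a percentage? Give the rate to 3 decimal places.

r ≈ 7.246% per year

10180 = 2970 · e^(r·17)
e^(17r) = 10180/2970 = 3.42761
r = ln(3.42761) / 17 = 1.23186 / 17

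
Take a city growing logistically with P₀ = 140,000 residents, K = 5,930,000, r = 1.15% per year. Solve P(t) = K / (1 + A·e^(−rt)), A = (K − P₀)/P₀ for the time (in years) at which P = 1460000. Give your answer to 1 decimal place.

A = (5930000 − 140000)/140000 = 41.35714
1460000 = 5930000/(1 + 41.35714·e^(−0.0115t)) → 1 + 41.35714·e^(−0.0115t) = 4.06164
e^(−0.0115t) = 0.074029 → t = ln(13.50815)/0.0115 = 2.60329/0.0115

t ≈ 226.4 years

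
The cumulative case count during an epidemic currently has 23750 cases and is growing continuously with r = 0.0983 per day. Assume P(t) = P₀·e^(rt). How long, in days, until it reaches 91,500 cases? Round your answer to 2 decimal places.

91500 = 23750 · e^(0.0983·t)
t = ln(91500/23750) / 0.0983 = ln(3.85263) / 0.0983 = 1.34876 / 0.0983

t ≈ 13.72 days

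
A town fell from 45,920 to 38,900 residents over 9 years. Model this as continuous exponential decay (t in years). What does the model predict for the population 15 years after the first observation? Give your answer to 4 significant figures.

r = ln(38900/45920) / 9 ≈ -0.018434 per year
P(15) = 45920 · e^(-0.018434·15) = 45920 · 0.75843 ≈ 34826.89

≈ 34,830 residents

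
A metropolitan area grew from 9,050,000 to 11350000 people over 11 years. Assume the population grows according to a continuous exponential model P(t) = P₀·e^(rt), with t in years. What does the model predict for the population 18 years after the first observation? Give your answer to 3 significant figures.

≈ 13,100,000 people

r = ln(11350000/9050000) / 11 ≈ 0.020587 per year
P(18) = 9050000 · e^(0.020587·18) = 9050000 · 1.44854 ≈ 13109329.99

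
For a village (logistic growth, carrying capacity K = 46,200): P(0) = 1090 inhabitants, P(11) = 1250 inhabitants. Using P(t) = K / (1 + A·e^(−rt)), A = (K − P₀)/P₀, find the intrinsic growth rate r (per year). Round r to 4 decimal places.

A = (46200 − 1090)/1090 = 41.38532
1250 = 46200/(1 + 41.38532·e^(−r·11)) → e^(−11r) = (36.96 − 1)/41.38532 = 0.868907
r = −ln(0.868907)/11 = 0.14052/11

r ≈ 0.0128 per year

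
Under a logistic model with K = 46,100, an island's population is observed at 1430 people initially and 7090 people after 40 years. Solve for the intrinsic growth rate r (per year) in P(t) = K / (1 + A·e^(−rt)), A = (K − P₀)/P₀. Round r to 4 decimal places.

A = (46100 − 1430)/1430 = 31.23776
7090 = 46100/(1 + 31.23776·e^(−r·40)) → e^(−40r) = (6.50212 − 1)/31.23776 = 0.176137
r = −ln(0.176137)/40 = 1.7365/40

r ≈ 0.0434 per year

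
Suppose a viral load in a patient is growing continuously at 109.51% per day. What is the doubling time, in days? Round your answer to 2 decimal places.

doubling time ≈ 0.63 days

doubling time = ln(2) / |r| = 0.69315 / 1.0951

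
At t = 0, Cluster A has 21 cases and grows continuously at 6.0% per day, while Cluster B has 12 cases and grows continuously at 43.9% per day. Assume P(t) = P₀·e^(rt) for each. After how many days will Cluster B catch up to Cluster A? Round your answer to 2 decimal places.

21·e^(0.06t) = 12·e^(0.439t)
21/12 = e^((0.439 − 0.06)t) → ln(1.75) = 0.379·t
t = 0.55962 / 0.379

t ≈ 1.48 days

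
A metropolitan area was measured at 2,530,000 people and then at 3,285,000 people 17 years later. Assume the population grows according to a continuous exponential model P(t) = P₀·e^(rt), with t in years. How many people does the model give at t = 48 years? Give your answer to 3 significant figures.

r = ln(3285000/2530000) / 17 ≈ 0.015362 per year
P(48) = 2530000 · e^(0.015362·48) = 2530000 · 2.0904 ≈ 5288721.45

≈ 5,290,000 people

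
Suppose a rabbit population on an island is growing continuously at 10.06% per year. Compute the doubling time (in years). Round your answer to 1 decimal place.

doubling time ≈ 6.9 years

doubling time = ln(2) / |r| = 0.69315 / 0.1006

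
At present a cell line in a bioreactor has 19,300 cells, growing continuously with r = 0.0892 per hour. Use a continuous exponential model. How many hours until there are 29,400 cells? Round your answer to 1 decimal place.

29400 = 19300 · e^(0.0892·t)
t = ln(29400/19300) / 0.0892 = ln(1.52332) / 0.0892 = 0.42089 / 0.0892

t ≈ 4.7 hours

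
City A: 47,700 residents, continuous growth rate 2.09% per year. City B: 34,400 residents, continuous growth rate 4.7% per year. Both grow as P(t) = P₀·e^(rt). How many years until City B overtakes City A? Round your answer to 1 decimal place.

47700·e^(0.0209t) = 34400·e^(0.047t)
47700/34400 = e^((0.047 − 0.0209)t) → ln(1.38663) = 0.0261·t
t = 0.32687 / 0.0261

t ≈ 12.5 years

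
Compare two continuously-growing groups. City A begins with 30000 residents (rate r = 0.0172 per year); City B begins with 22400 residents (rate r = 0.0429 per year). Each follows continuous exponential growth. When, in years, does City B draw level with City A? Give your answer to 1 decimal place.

t ≈ 11.4 years

30000·e^(0.0172t) = 22400·e^(0.0429t)
30000/22400 = e^((0.0429 − 0.0172)t) → ln(1.33929) = 0.0257·t
t = 0.29214 / 0.0257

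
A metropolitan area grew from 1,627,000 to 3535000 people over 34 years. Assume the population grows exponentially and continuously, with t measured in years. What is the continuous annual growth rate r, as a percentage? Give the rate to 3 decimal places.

r ≈ 2.282% per year

3535000 = 1627000 · e^(r·34)
e^(34r) = 3535000/1627000 = 2.17271
r = ln(2.17271) / 34 = 0.77598 / 34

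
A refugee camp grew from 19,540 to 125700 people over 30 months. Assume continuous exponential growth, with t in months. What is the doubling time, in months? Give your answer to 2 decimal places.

r = ln(125700/19540) / 30 = ln(6.43296) / 30 ≈ 0.062048 per month
doubling time = ln 2 / |r| = 0.69315 / 0.062048

doubling time ≈ 11.17 months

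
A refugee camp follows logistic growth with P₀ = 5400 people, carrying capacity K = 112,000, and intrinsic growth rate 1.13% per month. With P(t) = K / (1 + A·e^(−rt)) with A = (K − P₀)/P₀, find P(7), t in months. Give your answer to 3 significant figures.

≈ 5,820 people

A = (112000 − 5400)/5400 = 19.74074
P(7) = 112000 / (1 + 19.74074·e^(−0.0113·7)) = 112000 / (1 + 19.74074·0.923948)
= 112000 / 19.23941 ≈ 5821.38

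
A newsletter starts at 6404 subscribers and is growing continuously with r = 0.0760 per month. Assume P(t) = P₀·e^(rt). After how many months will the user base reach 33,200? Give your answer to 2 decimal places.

33200 = 6404 · e^(0.076·t)
t = ln(33200/6404) / 0.076 = ln(5.18426) / 0.076 = 1.64563 / 0.076

t ≈ 21.65 months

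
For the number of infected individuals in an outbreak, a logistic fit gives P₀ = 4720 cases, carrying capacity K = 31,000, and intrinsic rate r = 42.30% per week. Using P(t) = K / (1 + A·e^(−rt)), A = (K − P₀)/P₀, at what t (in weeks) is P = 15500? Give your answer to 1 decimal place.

t ≈ 4.1 weeks

A = (31000 − 4720)/4720 = 5.5678
15500 = 31000/(1 + 5.5678·e^(−0.423t)) → 1 + 5.5678·e^(−0.423t) = 2
e^(−0.423t) = 0.179604 → t = ln(5.5678)/0.423 = 1.717/0.423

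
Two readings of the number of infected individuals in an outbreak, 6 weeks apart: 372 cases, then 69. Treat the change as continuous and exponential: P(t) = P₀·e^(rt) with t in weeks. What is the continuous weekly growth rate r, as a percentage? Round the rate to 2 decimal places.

69 = 372 · e^(r·6)
e^(6r) = 69/372 = 0.18548
r = ln(0.18548) / 6 = -1.68479 / 6

r ≈ -28.08% per week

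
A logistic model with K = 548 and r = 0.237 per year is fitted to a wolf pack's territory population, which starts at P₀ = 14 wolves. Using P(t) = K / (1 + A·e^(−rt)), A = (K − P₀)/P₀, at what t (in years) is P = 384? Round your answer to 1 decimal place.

A = (548 − 14)/14 = 38.14286
384 = 548/(1 + 38.14286·e^(−0.237t)) → 1 + 38.14286·e^(−0.237t) = 1.42708
e^(−0.237t) = 0.011197 → t = ln(89.3101)/0.237 = 4.49211/0.237

t ≈ 19.0 years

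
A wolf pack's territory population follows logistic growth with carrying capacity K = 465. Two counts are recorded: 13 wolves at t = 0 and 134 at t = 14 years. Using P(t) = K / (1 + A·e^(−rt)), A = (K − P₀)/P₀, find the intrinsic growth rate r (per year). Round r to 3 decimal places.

r ≈ 0.189 per year

A = (465 − 13)/13 = 34.76923
134 = 465/(1 + 34.76923·e^(−r·14)) → e^(−14r) = (3.47015 − 1)/34.76923 = 0.071044
r = −ln(0.071044)/14 = 2.64445/14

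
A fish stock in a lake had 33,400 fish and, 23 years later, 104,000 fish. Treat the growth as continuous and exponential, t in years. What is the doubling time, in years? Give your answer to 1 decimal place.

doubling time ≈ 14.0 years

r = ln(104000/33400) / 23 = ln(3.11377) / 23 ≈ 0.049384 per year
doubling time = ln 2 / |r| = 0.69315 / 0.049384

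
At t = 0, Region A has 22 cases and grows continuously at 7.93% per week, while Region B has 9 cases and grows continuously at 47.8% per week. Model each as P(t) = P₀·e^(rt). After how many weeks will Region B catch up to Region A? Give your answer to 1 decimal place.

22·e^(0.0793t) = 9·e^(0.478t)
22/9 = e^((0.478 − 0.0793)t) → ln(2.44444) = 0.3987·t
t = 0.89382 / 0.3987

t ≈ 2.2 weeks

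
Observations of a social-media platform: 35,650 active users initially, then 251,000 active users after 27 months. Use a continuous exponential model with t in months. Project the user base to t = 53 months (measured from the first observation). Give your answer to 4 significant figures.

≈ 1,644,000 active users

r = ln(251000/35650) / 27 ≈ 0.072285 per month
P(53) = 35650 · e^(0.072285·53) = 35650 · 46.11426 ≈ 1643973.42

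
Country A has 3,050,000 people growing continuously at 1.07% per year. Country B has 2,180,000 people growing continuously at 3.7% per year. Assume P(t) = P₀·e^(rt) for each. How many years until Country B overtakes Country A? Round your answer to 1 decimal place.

3050000·e^(0.0107t) = 2180000·e^(0.037t)
3050000/2180000 = e^((0.037 − 0.0107)t) → ln(1.39908) = 0.0263·t
t = 0.33582 / 0.0263

t ≈ 12.8 years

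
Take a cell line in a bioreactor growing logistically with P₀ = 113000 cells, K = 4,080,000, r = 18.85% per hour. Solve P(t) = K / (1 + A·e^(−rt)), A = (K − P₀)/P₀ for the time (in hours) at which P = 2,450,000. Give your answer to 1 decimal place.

A = (4080000 − 113000)/113000 = 35.10619
2450000 = 4080000/(1 + 35.10619·e^(−0.1885t)) → 1 + 35.10619·e^(−0.1885t) = 1.66531
e^(−0.1885t) = 0.018951 → t = ln(52.76698)/0.1885 = 3.96589/0.1885

t ≈ 21.0 hours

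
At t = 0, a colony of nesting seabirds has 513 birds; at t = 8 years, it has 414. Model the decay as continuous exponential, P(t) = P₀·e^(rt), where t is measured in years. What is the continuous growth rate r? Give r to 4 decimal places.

414 = 513 · e^(r·8)
e^(8r) = 414/513 = 0.80702
r = ln(0.80702) / 8 = -0.21441 / 8

r ≈ -0.0268 per year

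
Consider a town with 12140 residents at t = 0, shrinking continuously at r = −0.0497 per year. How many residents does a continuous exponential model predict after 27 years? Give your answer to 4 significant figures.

P(27) = 12140 · e^(-0.0497·27) = 12140 · e^(-1.3419)
= 12140 · 0.26135 ≈ 3172.77

≈ 3,173 residents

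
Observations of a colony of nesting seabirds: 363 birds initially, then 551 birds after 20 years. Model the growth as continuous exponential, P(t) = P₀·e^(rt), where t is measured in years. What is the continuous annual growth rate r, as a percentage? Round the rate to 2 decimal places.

r ≈ 2.09% per year

551 = 363 · e^(r·20)
e^(20r) = 551/363 = 1.51791
r = ln(1.51791) / 20 = 0.41733 / 20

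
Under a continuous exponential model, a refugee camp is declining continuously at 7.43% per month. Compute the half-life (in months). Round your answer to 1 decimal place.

half-life = ln(2) / |r| = 0.69315 / 0.0743

half-life ≈ 9.3 months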